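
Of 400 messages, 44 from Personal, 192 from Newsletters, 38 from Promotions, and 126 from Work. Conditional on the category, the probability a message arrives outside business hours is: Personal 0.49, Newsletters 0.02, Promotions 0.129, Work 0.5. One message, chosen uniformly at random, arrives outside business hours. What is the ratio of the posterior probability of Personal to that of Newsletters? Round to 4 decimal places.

5.6146

Compute prior × likelihood for every hypothesis:
  Personal: 0.11 × 0.49 = 0.0539
  Newsletters: 0.48 × 0.02 = 0.0096
  Promotions: 0.095 × 0.129 = 0.012255
  Work: 0.315 × 0.5 = 0.1575
Sum = 0.233255.
The ratio is 0.0539 / 0.0096 (the normalizer cancels) = 5.6146.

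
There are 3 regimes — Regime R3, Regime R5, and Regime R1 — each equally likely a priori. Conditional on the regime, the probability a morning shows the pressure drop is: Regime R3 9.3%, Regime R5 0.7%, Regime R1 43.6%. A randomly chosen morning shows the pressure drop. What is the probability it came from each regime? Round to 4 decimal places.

Regime R3 0.1735, Regime R5 0.0131, Regime R1 0.8134

Since the prior is uniform, the posterior is proportional to the likelihood:
  Regime R3: 0.093
  Regime R5: 0.007
  Regime R1: 0.436
Normalizing constant = 0.536.
P(Regime R3 | drop) = 0.093/0.536 ≈ 0.1735
P(Regime R5 | drop) = 0.007/0.536 ≈ 0.0131
P(Regime R1 | drop) = 0.436/0.536 ≈ 0.8134
(Check: 0.1735+0.0131+0.8134 = 1.0000.)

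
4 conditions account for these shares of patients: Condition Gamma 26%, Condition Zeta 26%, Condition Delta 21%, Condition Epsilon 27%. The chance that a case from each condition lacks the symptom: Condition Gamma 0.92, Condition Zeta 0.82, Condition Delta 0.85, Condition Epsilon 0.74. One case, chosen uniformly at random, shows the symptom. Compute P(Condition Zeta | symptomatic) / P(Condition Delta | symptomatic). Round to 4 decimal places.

Taking complements, P(symptomatic | each) = Condition Gamma 0.08, Condition Zeta 0.18, Condition Delta 0.15, Condition Epsilon 0.26.
Compute prior × likelihood for every hypothesis:
  Condition Gamma: 0.26 × 0.08 = 0.0208
  Condition Zeta: 0.26 × 0.18 = 0.0468
  Condition Delta: 0.21 × 0.15 = 0.0315
  Condition Epsilon: 0.27 × 0.26 = 0.0702
Sum = 0.1693.
The ratio is 0.0468 / 0.0315 (the normalizer cancels) = 1.4857.

1.4857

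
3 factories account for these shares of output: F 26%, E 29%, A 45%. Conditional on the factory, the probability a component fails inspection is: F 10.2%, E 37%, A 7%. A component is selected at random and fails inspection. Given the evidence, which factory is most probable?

Unnormalized posteriors (prior × likelihood):
  F: 0.26 × 0.102 = 0.02652
  E: 0.29 × 0.37 = 0.1073
  A: 0.45 × 0.07 = 0.0315
Total = 0.16532.
Largest term belongs to E, so E is most probable.

E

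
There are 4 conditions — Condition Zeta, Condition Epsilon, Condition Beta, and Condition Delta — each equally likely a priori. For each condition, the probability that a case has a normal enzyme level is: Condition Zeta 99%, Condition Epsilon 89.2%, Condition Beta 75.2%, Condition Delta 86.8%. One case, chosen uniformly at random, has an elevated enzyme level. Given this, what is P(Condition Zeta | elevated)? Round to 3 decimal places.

0.020

Taking complements, P(elevated | each) = Condition Zeta 0.01, Condition Epsilon 0.108, Condition Beta 0.248, Condition Delta 0.132.
Since the prior is uniform, the posterior is proportional to the likelihood:
  Condition Zeta: 0.01
  Condition Epsilon: 0.108
  Condition Beta: 0.248
  Condition Delta: 0.132
Sum = 0.498.
P(Condition Zeta | evidence) = 0.01 / 0.498 ≈ 0.020.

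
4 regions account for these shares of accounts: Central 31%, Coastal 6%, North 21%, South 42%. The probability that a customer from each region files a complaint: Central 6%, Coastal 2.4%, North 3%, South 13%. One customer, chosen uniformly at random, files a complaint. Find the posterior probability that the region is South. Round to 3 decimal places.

By Bayes' rule, posterior ∝ prior × likelihood:
  Central: 0.31 × 0.06 = 0.0186
  Coastal: 0.06 × 0.024 = 0.00144
  North: 0.21 × 0.03 = 0.0063
  South: 0.42 × 0.13 = 0.0546
Normalizing constant = 0.08094.
P(South | evidence) = 0.0546 / 0.08094 ≈ 0.675.

0.675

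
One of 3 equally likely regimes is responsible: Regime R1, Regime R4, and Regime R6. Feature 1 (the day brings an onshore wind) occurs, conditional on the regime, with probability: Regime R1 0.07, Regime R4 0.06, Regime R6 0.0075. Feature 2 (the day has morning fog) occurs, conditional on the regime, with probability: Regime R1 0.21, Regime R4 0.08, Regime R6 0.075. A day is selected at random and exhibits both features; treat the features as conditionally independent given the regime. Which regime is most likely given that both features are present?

With a uniform prior (1/3 each), posterior ∝ likelihood:
  Regime R1: 0.07 × 0.21 = 0.0147
  Regime R4: 0.06 × 0.08 = 0.0048
  Regime R6: 0.0075 × 0.075 = 0.0005625
Sum = 0.0200625.
Largest term belongs to Regime R1, so Regime R1 is most probable.

Regime R1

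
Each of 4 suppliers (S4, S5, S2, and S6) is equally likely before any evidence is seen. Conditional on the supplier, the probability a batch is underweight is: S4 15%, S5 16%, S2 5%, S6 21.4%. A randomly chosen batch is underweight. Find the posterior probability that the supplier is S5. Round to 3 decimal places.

Since the prior is uniform, the posterior is proportional to the likelihood:
  S4: 0.15
  S5: 0.16
  S2: 0.05
  S6: 0.214
Sum = 0.574.
P(S5 | evidence) = 0.16 / 0.574 ≈ 0.279.

0.279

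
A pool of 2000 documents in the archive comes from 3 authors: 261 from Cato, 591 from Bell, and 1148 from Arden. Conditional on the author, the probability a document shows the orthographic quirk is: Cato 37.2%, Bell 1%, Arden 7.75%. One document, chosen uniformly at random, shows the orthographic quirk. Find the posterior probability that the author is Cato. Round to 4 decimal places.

By Bayes' rule, posterior ∝ prior × likelihood:
  Cato: 0.1305 × 0.372 = 0.048546
  Bell: 0.2955 × 0.01 = 0.002955
  Arden: 0.574 × 0.0775 = 0.044485
Sum = 0.095986.
P(Cato | evidence) = 0.048546 / 0.095986 ≈ 0.5058.

0.5058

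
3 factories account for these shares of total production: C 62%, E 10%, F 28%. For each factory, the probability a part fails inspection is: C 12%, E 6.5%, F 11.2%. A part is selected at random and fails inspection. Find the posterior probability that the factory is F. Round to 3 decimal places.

0.279

Compute prior × likelihood for every hypothesis:
  C: 0.62 × 0.12 = 0.0744
  E: 0.1 × 0.065 = 0.0065
  F: 0.28 × 0.112 = 0.03136
Total = 0.11226.
P(F | evidence) = 0.03136 / 0.11226 ≈ 0.279.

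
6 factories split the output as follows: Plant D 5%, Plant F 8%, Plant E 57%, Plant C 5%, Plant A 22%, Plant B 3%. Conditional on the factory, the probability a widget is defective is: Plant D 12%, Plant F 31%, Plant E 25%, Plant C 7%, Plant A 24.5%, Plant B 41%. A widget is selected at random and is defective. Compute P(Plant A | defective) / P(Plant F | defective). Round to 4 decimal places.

Unnormalized posteriors (prior × likelihood):
  Plant D: 0.05 × 0.12 = 0.006
  Plant F: 0.08 × 0.31 = 0.0248
  Plant E: 0.57 × 0.25 = 0.1425
  Plant C: 0.05 × 0.07 = 0.0035
  Plant A: 0.22 × 0.245 = 0.0539
  Plant B: 0.03 × 0.41 = 0.0123
Total = 0.243.
The ratio is 0.0539 / 0.0248 (the normalizer cancels) = 2.1734.

2.1734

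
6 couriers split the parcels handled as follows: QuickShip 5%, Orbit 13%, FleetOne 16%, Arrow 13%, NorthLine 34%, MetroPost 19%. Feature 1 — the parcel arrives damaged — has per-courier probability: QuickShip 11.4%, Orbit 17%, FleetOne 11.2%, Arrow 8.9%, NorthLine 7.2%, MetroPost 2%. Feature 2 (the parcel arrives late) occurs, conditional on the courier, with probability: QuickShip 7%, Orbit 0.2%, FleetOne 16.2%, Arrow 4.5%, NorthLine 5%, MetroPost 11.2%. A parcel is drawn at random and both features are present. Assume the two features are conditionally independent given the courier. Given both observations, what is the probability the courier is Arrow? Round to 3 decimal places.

0.094

By Bayes' rule, posterior ∝ prior × likelihood:
  QuickShip: 0.05 × 0.114 × 0.07 = 0.000399
  Orbit: 0.13 × 0.17 × 0.002 = 0.0000442
  FleetOne: 0.16 × 0.112 × 0.162 = 0.00290304
  Arrow: 0.13 × 0.089 × 0.045 = 0.00052065
  NorthLine: 0.34 × 0.072 × 0.05 = 0.001224
  MetroPost: 0.19 × 0.02 × 0.112 = 0.0004256
Total = 0.00551649.
P(Arrow | evidence) = 0.00052065 / 0.00551649 ≈ 0.094.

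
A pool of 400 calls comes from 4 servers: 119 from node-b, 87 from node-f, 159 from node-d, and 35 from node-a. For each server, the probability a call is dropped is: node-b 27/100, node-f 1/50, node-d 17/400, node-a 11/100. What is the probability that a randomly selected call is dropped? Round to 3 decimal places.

Prior × likelihood for each hypothesis:
  node-b: 0.2975 × 0.27 = 0.080325
  node-f: 0.2175 × 0.02 = 0.00435
  node-d: 0.3975 × 0.0425 = 0.01689375
  node-a: 0.0875 × 0.11 = 0.009625
P(dropped) = 0.080325 + 0.00435 + 0.01689375 + 0.009625 = 0.11119375 → 0.111.

0.111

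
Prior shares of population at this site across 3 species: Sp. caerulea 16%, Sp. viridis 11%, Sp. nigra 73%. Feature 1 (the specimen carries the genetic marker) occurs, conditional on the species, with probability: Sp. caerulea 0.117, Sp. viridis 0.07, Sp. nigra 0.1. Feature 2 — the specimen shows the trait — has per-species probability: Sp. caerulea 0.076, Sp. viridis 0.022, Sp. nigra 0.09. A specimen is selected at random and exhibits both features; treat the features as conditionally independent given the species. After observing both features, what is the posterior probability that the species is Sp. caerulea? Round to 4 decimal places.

Compute prior × likelihood for every hypothesis:
  Sp. caerulea: 0.16 × 0.117 × 0.076 = 0.00142272
  Sp. viridis: 0.11 × 0.07 × 0.022 = 0.0001694
  Sp. nigra: 0.73 × 0.1 × 0.09 = 0.00657
Sum = 0.00816212.
P(Sp. caerulea | evidence) = 0.00142272 / 0.00816212 ≈ 0.1743.

0.1743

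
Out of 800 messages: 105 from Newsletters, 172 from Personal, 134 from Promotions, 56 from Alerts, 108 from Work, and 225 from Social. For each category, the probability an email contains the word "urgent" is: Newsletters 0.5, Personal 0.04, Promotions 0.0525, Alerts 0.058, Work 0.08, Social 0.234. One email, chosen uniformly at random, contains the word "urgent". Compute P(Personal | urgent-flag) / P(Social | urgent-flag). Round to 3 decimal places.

Prior × likelihood for each hypothesis:
  Newsletters: 0.13125 × 0.5 = 0.065625
  Personal: 0.215 × 0.04 = 0.0086
  Promotions: 0.1675 × 0.0525 = 0.00879375
  Alerts: 0.07 × 0.058 = 0.00406
  Work: 0.135 × 0.08 = 0.0108
  Social: 0.28125 × 0.234 = 0.0658125
Total = 0.16369125.
The ratio is 0.0086 / 0.0658125 (the normalizer cancels) = 0.131.

0.131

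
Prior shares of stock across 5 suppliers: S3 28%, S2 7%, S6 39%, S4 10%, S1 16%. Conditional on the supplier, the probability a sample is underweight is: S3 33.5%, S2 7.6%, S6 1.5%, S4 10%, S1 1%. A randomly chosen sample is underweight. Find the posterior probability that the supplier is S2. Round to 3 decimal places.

0.046

By Bayes' rule, posterior ∝ prior × likelihood:
  S3: 0.28 × 0.335 = 0.0938
  S2: 0.07 × 0.076 = 0.00532
  S6: 0.39 × 0.015 = 0.00585
  S4: 0.1 × 0.1 = 0.01
  S1: 0.16 × 0.01 = 0.0016
Total = 0.11657.
P(S2 | evidence) = 0.00532 / 0.11657 ≈ 0.046.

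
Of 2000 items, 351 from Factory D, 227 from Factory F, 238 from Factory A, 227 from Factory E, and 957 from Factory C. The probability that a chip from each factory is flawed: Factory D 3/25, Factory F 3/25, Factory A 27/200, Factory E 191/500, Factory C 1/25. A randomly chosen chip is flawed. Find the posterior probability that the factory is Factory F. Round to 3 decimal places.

0.120

Prior × likelihood for each hypothesis:
  Factory D: 0.1755 × 0.12 = 0.02106
  Factory F: 0.1135 × 0.12 = 0.01362
  Factory A: 0.119 × 0.135 = 0.016065
  Factory E: 0.1135 × 0.382 = 0.043357
  Factory C: 0.4785 × 0.04 = 0.01914
Sum = 0.113242.
P(Factory F | evidence) = 0.01362 / 0.113242 ≈ 0.120.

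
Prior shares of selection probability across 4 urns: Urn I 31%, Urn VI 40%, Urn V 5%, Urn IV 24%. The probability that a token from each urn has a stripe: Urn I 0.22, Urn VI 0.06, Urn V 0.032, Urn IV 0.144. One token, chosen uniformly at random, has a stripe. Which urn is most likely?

Compute prior × likelihood for every hypothesis:
  Urn I: 0.31 × 0.22 = 0.0682
  Urn VI: 0.4 × 0.06 = 0.024
  Urn V: 0.05 × 0.032 = 0.0016
  Urn IV: 0.24 × 0.144 = 0.03456
Normalizing constant = 0.12836.
Largest term belongs to Urn I, so Urn I is most probable.

Urn I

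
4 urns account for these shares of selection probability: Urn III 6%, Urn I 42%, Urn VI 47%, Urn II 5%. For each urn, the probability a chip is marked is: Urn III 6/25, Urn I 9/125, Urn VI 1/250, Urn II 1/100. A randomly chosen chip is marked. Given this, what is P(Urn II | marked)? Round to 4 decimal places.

0.0106

Unnormalized posteriors (prior × likelihood):
  Urn III: 0.06 × 0.24 = 0.0144
  Urn I: 0.42 × 0.072 = 0.03024
  Urn VI: 0.47 × 0.004 = 0.00188
  Urn II: 0.05 × 0.01 = 0.0005
Total = 0.04702.
P(Urn II | evidence) = 0.0005 / 0.04702 ≈ 0.0106.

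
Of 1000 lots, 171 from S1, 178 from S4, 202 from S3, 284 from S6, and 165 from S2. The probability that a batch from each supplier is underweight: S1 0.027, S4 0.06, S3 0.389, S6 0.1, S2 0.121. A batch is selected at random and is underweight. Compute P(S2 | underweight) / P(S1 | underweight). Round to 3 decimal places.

4.324

Prior × likelihood for each hypothesis:
  S1: 0.171 × 0.027 = 0.004617
  S4: 0.178 × 0.06 = 0.01068
  S3: 0.202 × 0.389 = 0.078578
  S6: 0.284 × 0.1 = 0.0284
  S2: 0.165 × 0.121 = 0.019965
Sum = 0.14224.
The ratio is 0.019965 / 0.004617 (the normalizer cancels) = 4.324.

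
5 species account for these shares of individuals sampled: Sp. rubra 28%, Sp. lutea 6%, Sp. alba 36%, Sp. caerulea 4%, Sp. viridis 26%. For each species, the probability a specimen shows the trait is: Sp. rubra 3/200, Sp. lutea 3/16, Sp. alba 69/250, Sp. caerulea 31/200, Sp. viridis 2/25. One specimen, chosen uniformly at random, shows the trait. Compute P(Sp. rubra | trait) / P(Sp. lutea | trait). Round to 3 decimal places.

0.373

Unnormalized posteriors (prior × likelihood):
  Sp. rubra: 0.28 × 0.015 = 0.0042
  Sp. lutea: 0.06 × 0.1875 = 0.01125
  Sp. alba: 0.36 × 0.276 = 0.09936
  Sp. caerulea: 0.04 × 0.155 = 0.0062
  Sp. viridis: 0.26 × 0.08 = 0.0208
Sum = 0.14181.
The ratio is 0.0042 / 0.01125 (the normalizer cancels) = 0.373.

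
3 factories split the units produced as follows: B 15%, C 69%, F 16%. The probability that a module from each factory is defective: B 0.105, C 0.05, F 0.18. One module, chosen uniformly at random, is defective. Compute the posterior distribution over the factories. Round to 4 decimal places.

B 0.1992, C 0.4364, F 0.3643

Compute prior × likelihood for every hypothesis:
  B: 0.15 × 0.105 = 0.01575
  C: 0.69 × 0.05 = 0.0345
  F: 0.16 × 0.18 = 0.0288
Normalizing constant = 0.07905.
P(B | defective) = 0.01575/0.07905 ≈ 0.1992
P(C | defective) = 0.0345/0.07905 ≈ 0.4364
P(F | defective) = 0.0288/0.07905 ≈ 0.3643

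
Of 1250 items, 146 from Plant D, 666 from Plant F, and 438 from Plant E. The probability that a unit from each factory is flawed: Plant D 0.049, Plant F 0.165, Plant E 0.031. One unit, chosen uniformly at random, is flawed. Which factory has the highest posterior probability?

Plant F

By Bayes' rule, posterior ∝ prior × likelihood:
  Plant D: 0.1168 × 0.049 = 0.0057232
  Plant F: 0.5328 × 0.165 = 0.087912
  Plant E: 0.3504 × 0.031 = 0.0108624
Sum = 0.1044976.
Largest term belongs to Plant F, so Plant F is most probable.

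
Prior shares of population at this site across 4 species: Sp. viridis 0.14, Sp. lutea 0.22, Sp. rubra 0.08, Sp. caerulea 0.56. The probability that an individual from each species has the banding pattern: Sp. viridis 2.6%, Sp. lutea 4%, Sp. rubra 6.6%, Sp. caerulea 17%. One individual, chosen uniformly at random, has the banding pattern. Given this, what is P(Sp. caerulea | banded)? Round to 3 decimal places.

0.843

Prior × likelihood for each hypothesis:
  Sp. viridis: 0.14 × 0.026 = 0.00364
  Sp. lutea: 0.22 × 0.04 = 0.0088
  Sp. rubra: 0.08 × 0.066 = 0.00528
  Sp. caerulea: 0.56 × 0.17 = 0.0952
Sum = 0.11292.
P(Sp. caerulea | evidence) = 0.0952 / 0.11292 ≈ 0.843.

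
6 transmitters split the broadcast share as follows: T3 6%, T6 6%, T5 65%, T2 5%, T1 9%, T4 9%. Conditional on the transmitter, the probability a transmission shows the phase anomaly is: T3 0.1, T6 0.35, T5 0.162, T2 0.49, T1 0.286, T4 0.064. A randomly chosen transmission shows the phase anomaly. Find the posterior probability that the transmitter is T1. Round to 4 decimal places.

By Bayes' rule, posterior ∝ prior × likelihood:
  T3: 0.06 × 0.1 = 0.006
  T6: 0.06 × 0.35 = 0.021
  T5: 0.65 × 0.162 = 0.1053
  T2: 0.05 × 0.49 = 0.0245
  T1: 0.09 × 0.286 = 0.02574
  T4: 0.09 × 0.064 = 0.00576
Total = 0.1883.
P(T1 | evidence) = 0.02574 / 0.1883 ≈ 0.1367.

0.1367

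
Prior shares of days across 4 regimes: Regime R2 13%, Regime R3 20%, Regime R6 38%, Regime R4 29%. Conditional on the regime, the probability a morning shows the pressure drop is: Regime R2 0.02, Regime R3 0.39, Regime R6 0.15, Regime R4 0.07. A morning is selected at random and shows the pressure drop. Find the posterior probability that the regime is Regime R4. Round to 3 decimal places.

Compute prior × likelihood for every hypothesis:
  Regime R2: 0.13 × 0.02 = 0.0026
  Regime R3: 0.2 × 0.39 = 0.078
  Regime R6: 0.38 × 0.15 = 0.057
  Regime R4: 0.29 × 0.07 = 0.0203
Total = 0.1579.
P(Regime R4 | evidence) = 0.0203 / 0.1579 ≈ 0.129.

0.129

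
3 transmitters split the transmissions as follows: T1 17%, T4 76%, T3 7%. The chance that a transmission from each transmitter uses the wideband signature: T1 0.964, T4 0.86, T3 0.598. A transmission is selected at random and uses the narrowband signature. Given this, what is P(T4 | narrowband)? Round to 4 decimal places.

0.7564

Taking complements, P(narrowband | each) = T1 0.036, T4 0.14, T3 0.402.
Compute prior × likelihood for every hypothesis:
  T1: 0.17 × 0.036 = 0.00612
  T4: 0.76 × 0.14 = 0.1064
  T3: 0.07 × 0.402 = 0.02814
Total = 0.14066.
P(T4 | evidence) = 0.1064 / 0.14066 ≈ 0.7564.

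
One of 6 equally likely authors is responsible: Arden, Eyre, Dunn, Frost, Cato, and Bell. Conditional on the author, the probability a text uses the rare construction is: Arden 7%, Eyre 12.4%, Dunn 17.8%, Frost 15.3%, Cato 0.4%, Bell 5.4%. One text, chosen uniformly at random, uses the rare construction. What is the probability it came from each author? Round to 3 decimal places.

Since the prior is uniform, the posterior is proportional to the likelihood:
  Arden: 0.07
  Eyre: 0.124
  Dunn: 0.178
  Frost: 0.153
  Cato: 0.004
  Bell: 0.054
Sum = 0.583.
P(Arden | rare-form) = 0.07/0.583 ≈ 0.120
P(Eyre | rare-form) = 0.124/0.583 ≈ 0.213
P(Dunn | rare-form) = 0.178/0.583 ≈ 0.305
P(Frost | rare-form) = 0.153/0.583 ≈ 0.262
P(Cato | rare-form) = 0.004/0.583 ≈ 0.007
P(Bell | rare-form) = 0.054/0.583 ≈ 0.093
(Check: 0.120+0.213+0.305+0.262+0.007+0.093 = 1.000.)

Arden 0.120, Eyre 0.213, Dunn 0.305, Frost 0.262, Cato 0.007, Bell 0.093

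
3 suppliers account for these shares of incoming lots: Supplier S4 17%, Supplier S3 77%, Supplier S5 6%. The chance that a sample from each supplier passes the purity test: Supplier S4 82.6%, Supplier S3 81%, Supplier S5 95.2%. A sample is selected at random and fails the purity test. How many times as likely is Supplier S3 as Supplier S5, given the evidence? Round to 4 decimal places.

50.7986

Taking complements, P(off-spec | each) = Supplier S4 0.174, Supplier S3 0.19, Supplier S5 0.048.
Unnormalized posteriors (prior × likelihood):
  Supplier S4: 0.17 × 0.174 = 0.02958
  Supplier S3: 0.77 × 0.19 = 0.1463
  Supplier S5: 0.06 × 0.048 = 0.00288
Total = 0.17876.
The ratio is 0.1463 / 0.00288 (the normalizer cancels) = 50.7986.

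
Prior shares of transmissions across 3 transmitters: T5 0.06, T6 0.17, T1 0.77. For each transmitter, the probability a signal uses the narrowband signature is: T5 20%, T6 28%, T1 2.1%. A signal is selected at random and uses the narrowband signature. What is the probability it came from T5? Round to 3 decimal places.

By Bayes' rule, posterior ∝ prior × likelihood:
  T5: 0.06 × 0.2 = 0.012
  T6: 0.17 × 0.28 = 0.0476
  T1: 0.77 × 0.021 = 0.01617
Sum = 0.07577.
P(T5 | evidence) = 0.012 / 0.07577 ≈ 0.158.

0.158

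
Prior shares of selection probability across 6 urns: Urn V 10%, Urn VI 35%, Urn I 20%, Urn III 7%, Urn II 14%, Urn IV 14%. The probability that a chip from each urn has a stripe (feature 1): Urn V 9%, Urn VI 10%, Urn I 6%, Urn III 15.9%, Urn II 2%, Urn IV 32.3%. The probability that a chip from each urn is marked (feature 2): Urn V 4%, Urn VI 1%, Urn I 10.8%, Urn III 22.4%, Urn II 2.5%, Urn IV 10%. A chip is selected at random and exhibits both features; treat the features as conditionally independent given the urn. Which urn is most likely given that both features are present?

Urn IV

Compute prior × likelihood for every hypothesis:
  Urn V: 0.1 × 0.09 × 0.04 = 0.00036
  Urn VI: 0.35 × 0.1 × 0.01 = 0.00035
  Urn I: 0.2 × 0.06 × 0.108 = 0.001296
  Urn III: 0.07 × 0.159 × 0.224 = 0.00249312
  Urn II: 0.14 × 0.02 × 0.025 = 0.00007
  Urn IV: 0.14 × 0.323 × 0.1 = 0.004522
Total = 0.00909112.
Largest term belongs to Urn IV, so Urn IV is most probable.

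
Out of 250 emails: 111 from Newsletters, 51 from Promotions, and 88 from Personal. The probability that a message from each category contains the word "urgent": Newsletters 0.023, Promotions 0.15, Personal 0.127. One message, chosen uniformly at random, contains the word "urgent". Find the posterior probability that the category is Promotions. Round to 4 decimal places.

0.3578

Unnormalized posteriors (prior × likelihood):
  Newsletters: 0.444 × 0.023 = 0.010212
  Promotions: 0.204 × 0.15 = 0.0306
  Personal: 0.352 × 0.127 = 0.044704
Normalizing constant = 0.085516.
P(Promotions | evidence) = 0.0306 / 0.085516 ≈ 0.3578.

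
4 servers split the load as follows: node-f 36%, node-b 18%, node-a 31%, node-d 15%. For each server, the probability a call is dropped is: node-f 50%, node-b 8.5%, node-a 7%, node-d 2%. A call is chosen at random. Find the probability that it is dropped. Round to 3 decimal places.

0.220

By Bayes' rule, posterior ∝ prior × likelihood:
  node-f: 0.36 × 0.5 = 0.18
  node-b: 0.18 × 0.085 = 0.0153
  node-a: 0.31 × 0.07 = 0.0217
  node-d: 0.15 × 0.02 = 0.003
P(dropped) = 0.18 + 0.0153 + 0.0217 + 0.003 = 0.22 → 0.220.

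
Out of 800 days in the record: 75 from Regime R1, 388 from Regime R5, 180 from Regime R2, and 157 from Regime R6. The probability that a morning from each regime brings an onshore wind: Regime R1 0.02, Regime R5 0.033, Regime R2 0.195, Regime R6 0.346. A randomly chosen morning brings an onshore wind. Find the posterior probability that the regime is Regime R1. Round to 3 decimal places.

Compute prior × likelihood for every hypothesis:
  Regime R1: 0.09375 × 0.02 = 0.001875
  Regime R5: 0.485 × 0.033 = 0.016005
  Regime R2: 0.225 × 0.195 = 0.043875
  Regime R6: 0.19625 × 0.346 = 0.0679025
Total = 0.1296575.
P(Regime R1 | evidence) = 0.001875 / 0.1296575 ≈ 0.014.

0.014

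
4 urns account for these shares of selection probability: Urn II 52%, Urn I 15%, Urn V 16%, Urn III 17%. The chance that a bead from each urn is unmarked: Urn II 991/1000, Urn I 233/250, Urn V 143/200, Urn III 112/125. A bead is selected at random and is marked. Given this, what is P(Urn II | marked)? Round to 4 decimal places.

0.0599

Taking complements, P(marked | each) = Urn II 0.009, Urn I 0.068, Urn V 0.285, Urn III 0.104.
Prior × likelihood for each hypothesis:
  Urn II: 0.52 × 0.009 = 0.00468
  Urn I: 0.15 × 0.068 = 0.0102
  Urn V: 0.16 × 0.285 = 0.0456
  Urn III: 0.17 × 0.104 = 0.01768
Sum = 0.07816.
P(Urn II | evidence) = 0.00468 / 0.07816 ≈ 0.0599.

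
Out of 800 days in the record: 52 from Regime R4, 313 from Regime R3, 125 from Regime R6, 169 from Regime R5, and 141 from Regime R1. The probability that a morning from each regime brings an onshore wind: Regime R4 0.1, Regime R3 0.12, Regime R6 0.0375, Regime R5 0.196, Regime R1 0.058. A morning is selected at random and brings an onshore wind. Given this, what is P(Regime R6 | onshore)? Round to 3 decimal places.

Prior × likelihood for each hypothesis:
  Regime R4: 0.065 × 0.1 = 0.0065
  Regime R3: 0.39125 × 0.12 = 0.04695
  Regime R6: 0.15625 × 0.0375 = 0.005859375
  Regime R5: 0.21125 × 0.196 = 0.041405
  Regime R1: 0.17625 × 0.058 = 0.0102225
Normalizing constant = 0.110936875.
P(Regime R6 | evidence) = 0.005859375 / 0.110936875 ≈ 0.053.

0.053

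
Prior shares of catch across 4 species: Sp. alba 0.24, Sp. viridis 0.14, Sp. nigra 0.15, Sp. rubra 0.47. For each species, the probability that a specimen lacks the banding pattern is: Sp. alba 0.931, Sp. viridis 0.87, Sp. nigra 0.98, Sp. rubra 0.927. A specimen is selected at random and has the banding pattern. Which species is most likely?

Taking complements, P(banded | each) = Sp. alba 0.069, Sp. viridis 0.13, Sp. nigra 0.02, Sp. rubra 0.073.
Compute prior × likelihood for every hypothesis:
  Sp. alba: 0.24 × 0.069 = 0.01656
  Sp. viridis: 0.14 × 0.13 = 0.0182
  Sp. nigra: 0.15 × 0.02 = 0.003
  Sp. rubra: 0.47 × 0.073 = 0.03431
Total = 0.07207.
Largest term belongs to Sp. rubra, so Sp. rubra is most probable.

Sp. rubra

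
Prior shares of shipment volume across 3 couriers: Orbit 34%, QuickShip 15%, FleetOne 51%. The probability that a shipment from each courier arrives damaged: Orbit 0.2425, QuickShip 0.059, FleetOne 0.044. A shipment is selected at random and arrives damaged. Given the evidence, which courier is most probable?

Prior × likelihood for each hypothesis:
  Orbit: 0.34 × 0.2425 = 0.08245
  QuickShip: 0.15 × 0.059 = 0.00885
  FleetOne: 0.51 × 0.044 = 0.02244
Sum = 0.11374.
Largest term belongs to Orbit, so Orbit is most probable.

Orbit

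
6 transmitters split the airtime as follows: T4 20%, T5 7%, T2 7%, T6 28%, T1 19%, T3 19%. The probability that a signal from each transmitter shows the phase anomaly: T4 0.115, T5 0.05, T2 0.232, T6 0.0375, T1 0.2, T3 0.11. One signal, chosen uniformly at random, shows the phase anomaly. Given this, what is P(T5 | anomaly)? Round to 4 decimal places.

Compute prior × likelihood for every hypothesis:
  T4: 0.2 × 0.115 = 0.023
  T5: 0.07 × 0.05 = 0.0035
  T2: 0.07 × 0.232 = 0.01624
  T6: 0.28 × 0.0375 = 0.0105
  T1: 0.19 × 0.2 = 0.038
  T3: 0.19 × 0.11 = 0.0209
Sum = 0.11214.
P(T5 | evidence) = 0.0035 / 0.11214 ≈ 0.0312.

0.0312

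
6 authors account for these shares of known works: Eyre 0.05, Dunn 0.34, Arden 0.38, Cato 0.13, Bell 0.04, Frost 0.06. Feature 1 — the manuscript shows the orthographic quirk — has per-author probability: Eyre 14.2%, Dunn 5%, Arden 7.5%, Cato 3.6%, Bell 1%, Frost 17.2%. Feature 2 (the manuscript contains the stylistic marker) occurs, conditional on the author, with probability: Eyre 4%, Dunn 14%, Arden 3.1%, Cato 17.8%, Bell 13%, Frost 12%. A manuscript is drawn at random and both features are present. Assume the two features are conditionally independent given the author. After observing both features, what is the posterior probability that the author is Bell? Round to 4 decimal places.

Prior × likelihood for each hypothesis:
  Eyre: 0.05 × 0.142 × 0.04 = 0.000284
  Dunn: 0.34 × 0.05 × 0.14 = 0.00238
  Arden: 0.38 × 0.075 × 0.031 = 0.0008835
  Cato: 0.13 × 0.036 × 0.178 = 0.00083304
  Bell: 0.04 × 0.01 × 0.13 = 0.000052
  Frost: 0.06 × 0.172 × 0.12 = 0.0012384
Sum = 0.00567094.
P(Bell | evidence) = 0.000052 / 0.00567094 ≈ 0.0092.

0.0092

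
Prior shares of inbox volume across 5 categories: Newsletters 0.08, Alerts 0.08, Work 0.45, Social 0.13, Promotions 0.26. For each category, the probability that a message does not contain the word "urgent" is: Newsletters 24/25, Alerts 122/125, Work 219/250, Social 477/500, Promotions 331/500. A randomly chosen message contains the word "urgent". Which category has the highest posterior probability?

Taking complements, P(urgent-flag | each) = Newsletters 0.04, Alerts 0.024, Work 0.124, Social 0.046, Promotions 0.338.
Prior × likelihood for each hypothesis:
  Newsletters: 0.08 × 0.04 = 0.0032
  Alerts: 0.08 × 0.024 = 0.00192
  Work: 0.45 × 0.124 = 0.0558
  Social: 0.13 × 0.046 = 0.00598
  Promotions: 0.26 × 0.338 = 0.08788
Normalizing constant = 0.15478.
Largest term belongs to Promotions, so Promotions is most probable.

Promotions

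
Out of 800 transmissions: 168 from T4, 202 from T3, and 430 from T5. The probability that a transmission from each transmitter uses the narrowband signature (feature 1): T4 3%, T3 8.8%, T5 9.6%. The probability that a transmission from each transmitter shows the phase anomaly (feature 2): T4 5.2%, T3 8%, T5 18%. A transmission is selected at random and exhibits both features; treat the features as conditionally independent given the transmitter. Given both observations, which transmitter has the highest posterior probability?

Compute prior × likelihood for every hypothesis:
  T4: 0.21 × 0.03 × 0.052 = 0.0003276
  T3: 0.2525 × 0.088 × 0.08 = 0.0017776
  T5: 0.5375 × 0.096 × 0.18 = 0.009288
Sum = 0.0113932.
Largest term belongs to T5, so T5 is most probable.

T5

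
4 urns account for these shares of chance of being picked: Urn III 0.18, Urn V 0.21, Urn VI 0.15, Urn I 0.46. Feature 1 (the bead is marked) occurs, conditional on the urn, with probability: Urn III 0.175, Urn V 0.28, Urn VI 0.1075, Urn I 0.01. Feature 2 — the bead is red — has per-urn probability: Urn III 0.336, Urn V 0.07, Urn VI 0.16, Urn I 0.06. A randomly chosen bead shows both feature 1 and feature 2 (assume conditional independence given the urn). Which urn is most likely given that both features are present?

Urn III

Prior × likelihood for each hypothesis:
  Urn III: 0.18 × 0.175 × 0.336 = 0.010584
  Urn V: 0.21 × 0.28 × 0.07 = 0.004116
  Urn VI: 0.15 × 0.1075 × 0.16 = 0.00258
  Urn I: 0.46 × 0.01 × 0.06 = 0.000276
Normalizing constant = 0.017556.
Largest term belongs to Urn III, so Urn III is most probable.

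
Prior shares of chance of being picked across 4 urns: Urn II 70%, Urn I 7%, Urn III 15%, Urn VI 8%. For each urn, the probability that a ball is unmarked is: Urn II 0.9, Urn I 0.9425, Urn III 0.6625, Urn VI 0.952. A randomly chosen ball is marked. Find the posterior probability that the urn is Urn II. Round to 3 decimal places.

0.545

Taking complements, P(marked | each) = Urn II 0.1, Urn I 0.0575, Urn III 0.3375, Urn VI 0.048.
By Bayes' rule, posterior ∝ prior × likelihood:
  Urn II: 0.7 × 0.1 = 0.07
  Urn I: 0.07 × 0.0575 = 0.004025
  Urn III: 0.15 × 0.3375 = 0.050625
  Urn VI: 0.08 × 0.048 = 0.00384
Sum = 0.12849.
P(Urn II | evidence) = 0.07 / 0.12849 ≈ 0.545.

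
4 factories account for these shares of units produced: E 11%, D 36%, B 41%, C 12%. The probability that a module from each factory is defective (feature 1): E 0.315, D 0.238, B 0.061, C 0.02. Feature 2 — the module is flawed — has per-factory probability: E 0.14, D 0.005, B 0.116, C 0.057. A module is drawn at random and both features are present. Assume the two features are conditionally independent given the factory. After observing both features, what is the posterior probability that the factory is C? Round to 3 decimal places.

0.016

By Bayes' rule, posterior ∝ prior × likelihood:
  E: 0.11 × 0.315 × 0.14 = 0.004851
  D: 0.36 × 0.238 × 0.005 = 0.0004284
  B: 0.41 × 0.061 × 0.116 = 0.00290116
  C: 0.12 × 0.02 × 0.057 = 0.0001368
Sum = 0.00831736.
P(C | evidence) = 0.0001368 / 0.00831736 ≈ 0.016.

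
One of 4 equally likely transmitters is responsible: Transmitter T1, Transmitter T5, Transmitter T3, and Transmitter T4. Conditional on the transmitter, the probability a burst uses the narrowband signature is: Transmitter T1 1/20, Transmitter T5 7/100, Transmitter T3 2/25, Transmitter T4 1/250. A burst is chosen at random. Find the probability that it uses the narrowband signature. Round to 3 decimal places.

With a uniform prior (1/4 each), posterior ∝ likelihood:
  Transmitter T1: 0.05
  Transmitter T5: 0.07
  Transmitter T3: 0.08
  Transmitter T4: 0.004
P(narrowband) = (1/4) × (0.05 + 0.07 + 0.08 + 0.004) = 0.204/4 ≈ 0.051.

0.051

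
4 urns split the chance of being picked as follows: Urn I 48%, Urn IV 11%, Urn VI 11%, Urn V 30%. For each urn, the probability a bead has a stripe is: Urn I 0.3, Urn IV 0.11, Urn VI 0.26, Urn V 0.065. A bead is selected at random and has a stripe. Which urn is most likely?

Compute prior × likelihood for every hypothesis:
  Urn I: 0.48 × 0.3 = 0.144
  Urn IV: 0.11 × 0.11 = 0.0121
  Urn VI: 0.11 × 0.26 = 0.0286
  Urn V: 0.3 × 0.065 = 0.0195
Total = 0.2042.
Largest term belongs to Urn I, so Urn I is most probable.

Urn I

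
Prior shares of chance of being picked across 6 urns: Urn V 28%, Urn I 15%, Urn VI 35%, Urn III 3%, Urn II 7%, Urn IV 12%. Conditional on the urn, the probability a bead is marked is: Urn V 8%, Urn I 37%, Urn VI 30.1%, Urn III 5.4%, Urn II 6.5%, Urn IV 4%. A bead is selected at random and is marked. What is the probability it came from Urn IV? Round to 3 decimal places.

By Bayes' rule, posterior ∝ prior × likelihood:
  Urn V: 0.28 × 0.08 = 0.0224
  Urn I: 0.15 × 0.37 = 0.0555
  Urn VI: 0.35 × 0.301 = 0.10535
  Urn III: 0.03 × 0.054 = 0.00162
  Urn II: 0.07 × 0.065 = 0.00455
  Urn IV: 0.12 × 0.04 = 0.0048
Sum = 0.19422.
P(Urn IV | evidence) = 0.0048 / 0.19422 ≈ 0.025.

0.025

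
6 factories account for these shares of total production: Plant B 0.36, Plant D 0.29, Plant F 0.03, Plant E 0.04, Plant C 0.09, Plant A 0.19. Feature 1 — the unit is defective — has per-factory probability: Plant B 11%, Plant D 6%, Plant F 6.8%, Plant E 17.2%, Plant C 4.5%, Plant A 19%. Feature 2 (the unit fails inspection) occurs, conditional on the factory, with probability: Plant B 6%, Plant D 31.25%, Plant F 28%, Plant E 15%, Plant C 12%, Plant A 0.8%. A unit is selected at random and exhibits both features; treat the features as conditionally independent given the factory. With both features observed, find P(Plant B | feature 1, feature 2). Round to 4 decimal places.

0.2331

By Bayes' rule, posterior ∝ prior × likelihood:
  Plant B: 0.36 × 0.11 × 0.06 = 0.002376
  Plant D: 0.29 × 0.06 × 0.3125 = 0.0054375
  Plant F: 0.03 × 0.068 × 0.28 = 0.0005712
  Plant E: 0.04 × 0.172 × 0.15 = 0.001032
  Plant C: 0.09 × 0.045 × 0.12 = 0.000486
  Plant A: 0.19 × 0.19 × 0.008 = 0.0002888
Normalizing constant = 0.0101915.
P(Plant B | evidence) = 0.002376 / 0.0101915 ≈ 0.2331.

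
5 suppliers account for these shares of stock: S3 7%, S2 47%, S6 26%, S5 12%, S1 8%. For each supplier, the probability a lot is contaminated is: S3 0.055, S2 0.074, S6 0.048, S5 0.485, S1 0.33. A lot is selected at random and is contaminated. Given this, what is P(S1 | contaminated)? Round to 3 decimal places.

Unnormalized posteriors (prior × likelihood):
  S3: 0.07 × 0.055 = 0.00385
  S2: 0.47 × 0.074 = 0.03478
  S6: 0.26 × 0.048 = 0.01248
  S5: 0.12 × 0.485 = 0.0582
  S1: 0.08 × 0.33 = 0.0264
Sum = 0.13571.
P(S1 | evidence) = 0.0264 / 0.13571 ≈ 0.195.

0.195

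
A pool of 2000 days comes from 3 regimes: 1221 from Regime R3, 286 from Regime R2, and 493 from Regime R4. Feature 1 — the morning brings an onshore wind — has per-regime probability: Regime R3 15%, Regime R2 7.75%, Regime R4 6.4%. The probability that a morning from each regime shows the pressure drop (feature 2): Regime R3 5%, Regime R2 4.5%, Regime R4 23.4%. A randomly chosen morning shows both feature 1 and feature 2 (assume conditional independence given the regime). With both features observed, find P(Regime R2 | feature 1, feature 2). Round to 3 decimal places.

Compute prior × likelihood for every hypothesis:
  Regime R3: 0.6105 × 0.15 × 0.05 = 0.00457875
  Regime R2: 0.143 × 0.0775 × 0.045 = 0.0004987125
  Regime R4: 0.2465 × 0.064 × 0.234 = 0.003691584
Normalizing constant = 0.0087690465.
P(Regime R2 | evidence) = 0.0004987125 / 0.0087690465 ≈ 0.057.

0.057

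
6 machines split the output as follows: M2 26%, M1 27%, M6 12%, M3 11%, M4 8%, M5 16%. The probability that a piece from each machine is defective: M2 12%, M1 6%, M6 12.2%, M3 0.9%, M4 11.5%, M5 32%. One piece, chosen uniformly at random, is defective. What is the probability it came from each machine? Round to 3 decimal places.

By Bayes' rule, posterior ∝ prior × likelihood:
  M2: 0.26 × 0.12 = 0.0312
  M1: 0.27 × 0.06 = 0.0162
  M6: 0.12 × 0.122 = 0.01464
  M3: 0.11 × 0.009 = 0.00099
  M4: 0.08 × 0.115 = 0.0092
  M5: 0.16 × 0.32 = 0.0512
Normalizing constant = 0.12343.
P(M2 | defective) = 0.0312/0.12343 ≈ 0.253
P(M1 | defective) = 0.0162/0.12343 ≈ 0.131
P(M6 | defective) = 0.01464/0.12343 ≈ 0.119
P(M3 | defective) = 0.00099/0.12343 ≈ 0.008
P(M4 | defective) = 0.0092/0.12343 ≈ 0.075
P(M5 | defective) = 0.0512/0.12343 ≈ 0.415
(Check: 0.253+0.131+0.119+0.008+0.075+0.415 = 1.001.)

M2 0.253, M1 0.131, M6 0.119, M3 0.008, M4 0.075, M5 0.415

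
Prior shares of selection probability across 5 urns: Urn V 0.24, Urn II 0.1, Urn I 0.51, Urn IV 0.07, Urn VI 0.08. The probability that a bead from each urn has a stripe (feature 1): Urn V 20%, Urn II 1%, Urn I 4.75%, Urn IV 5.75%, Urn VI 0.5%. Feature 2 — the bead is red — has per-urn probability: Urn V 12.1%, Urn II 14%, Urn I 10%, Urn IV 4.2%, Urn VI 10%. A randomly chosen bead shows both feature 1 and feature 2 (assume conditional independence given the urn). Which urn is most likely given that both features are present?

Unnormalized posteriors (prior × likelihood):
  Urn V: 0.24 × 0.2 × 0.121 = 0.005808
  Urn II: 0.1 × 0.01 × 0.14 = 0.00014
  Urn I: 0.51 × 0.0475 × 0.1 = 0.0024225
  Urn IV: 0.07 × 0.0575 × 0.042 = 0.00016905
  Urn VI: 0.08 × 0.005 × 0.1 = 0.00004
Normalizing constant = 0.00857955.
Largest term belongs to Urn V, so Urn V is most probable.

Urn V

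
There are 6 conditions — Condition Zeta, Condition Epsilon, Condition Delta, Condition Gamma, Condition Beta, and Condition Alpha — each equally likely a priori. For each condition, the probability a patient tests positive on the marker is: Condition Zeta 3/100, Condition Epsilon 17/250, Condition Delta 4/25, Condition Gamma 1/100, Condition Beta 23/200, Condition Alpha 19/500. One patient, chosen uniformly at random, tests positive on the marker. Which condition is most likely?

Condition Delta

With a uniform prior (1/6 each), posterior ∝ likelihood:
  Condition Zeta: 0.03
  Condition Epsilon: 0.068
  Condition Delta: 0.16
  Condition Gamma: 0.01
  Condition Beta: 0.115
  Condition Alpha: 0.038
Sum = 0.421.
Largest term belongs to Condition Delta, so Condition Delta is most probable.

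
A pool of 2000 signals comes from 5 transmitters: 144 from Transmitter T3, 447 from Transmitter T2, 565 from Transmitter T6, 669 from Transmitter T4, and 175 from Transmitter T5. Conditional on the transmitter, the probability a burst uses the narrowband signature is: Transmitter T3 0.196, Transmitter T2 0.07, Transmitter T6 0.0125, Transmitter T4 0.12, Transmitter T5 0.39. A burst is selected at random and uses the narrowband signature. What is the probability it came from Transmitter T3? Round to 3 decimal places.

0.131

Compute prior × likelihood for every hypothesis:
  Transmitter T3: 0.072 × 0.196 = 0.014112
  Transmitter T2: 0.2235 × 0.07 = 0.015645
  Transmitter T6: 0.2825 × 0.0125 = 0.00353125
  Transmitter T4: 0.3345 × 0.12 = 0.04014
  Transmitter T5: 0.0875 × 0.39 = 0.034125
Total = 0.10755325.
P(Transmitter T3 | evidence) = 0.014112 / 0.10755325 ≈ 0.131.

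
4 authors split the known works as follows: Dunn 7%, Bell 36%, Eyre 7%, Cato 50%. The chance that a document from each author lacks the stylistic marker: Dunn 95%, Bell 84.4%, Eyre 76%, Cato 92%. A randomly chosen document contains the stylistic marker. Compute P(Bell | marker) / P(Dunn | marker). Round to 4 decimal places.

16.0457

Taking complements, P(marker | each) = Dunn 0.05, Bell 0.156, Eyre 0.24, Cato 0.08.
Compute prior × likelihood for every hypothesis:
  Dunn: 0.07 × 0.05 = 0.0035
  Bell: 0.36 × 0.156 = 0.05616
  Eyre: 0.07 × 0.24 = 0.0168
  Cato: 0.5 × 0.08 = 0.04
Total = 0.11646.
The ratio is 0.05616 / 0.0035 (the normalizer cancels) = 16.0457.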